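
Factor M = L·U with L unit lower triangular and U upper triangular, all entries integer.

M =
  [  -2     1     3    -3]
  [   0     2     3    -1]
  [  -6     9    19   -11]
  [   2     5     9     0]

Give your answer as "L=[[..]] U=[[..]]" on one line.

  R1 -= 0·R0 → [0,2,3,-1]
  R2 -= 3·R0 → [0,6,10,-2]
  R3 -= -1·R0 → [0,6,12,-3]
  R2 -= 3·R1 → [0,0,1,1]
  R3 -= 3·R1 → [0,0,3,0]
  R3 -= 3·R2 → [0,0,0,-3]

L=[[1,0,0,0],[0,1,0,0],[3,3,1,0],[-1,3,3,1]] U=[[-2,1,3,-3],[0,2,3,-1],[0,0,1,1],[0,0,0,-3]]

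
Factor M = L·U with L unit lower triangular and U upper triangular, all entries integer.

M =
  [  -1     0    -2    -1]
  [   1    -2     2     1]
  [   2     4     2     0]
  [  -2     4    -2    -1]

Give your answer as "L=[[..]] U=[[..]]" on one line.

  r1 -= -1·r0 → [0,-2,0,0]
  r2 -= -2·r0 → [0,4,-2,-2]
  r3 -= 2·r0 → [0,4,2,1]
  r2 -= -2·r1 → [0,0,-2,-2]
  r3 -= -2·r1 → [0,0,2,1]
  r3 -= -1·r2 → [0,0,0,-1]

L=[[1,0,0,0],[-1,1,0,0],[-2,-2,1,0],[2,-2,-1,1]] U=[[-1,0,-2,-1],[0,-2,0,0],[0,0,-2,-2],[0,0,0,-1]]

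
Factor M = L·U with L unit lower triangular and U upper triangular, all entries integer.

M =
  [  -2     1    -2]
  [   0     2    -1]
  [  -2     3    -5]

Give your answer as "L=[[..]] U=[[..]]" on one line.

  R1 -= 0·R0 → [0,2,-1]
  R2 -= 1·R0 → [0,2,-3]
  R2 -= 1·R1 → [0,0,-2]

L=[[1,0,0],[0,1,0],[1,1,1]] U=[[-2,1,-2],[0,2,-1],[0,0,-2]]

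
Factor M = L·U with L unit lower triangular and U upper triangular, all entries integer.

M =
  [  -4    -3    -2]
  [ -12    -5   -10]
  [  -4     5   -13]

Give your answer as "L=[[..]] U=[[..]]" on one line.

  row1 -= 3·row0 → [0,4,-4]
  row2 -= 1·row0 → [0,8,-11]
  row2 -= 2·row1 → [0,0,-3]

L=[[1,0,0],[3,1,0],[1,2,1]] U=[[-4,-3,-2],[0,4,-4],[0,0,-3]]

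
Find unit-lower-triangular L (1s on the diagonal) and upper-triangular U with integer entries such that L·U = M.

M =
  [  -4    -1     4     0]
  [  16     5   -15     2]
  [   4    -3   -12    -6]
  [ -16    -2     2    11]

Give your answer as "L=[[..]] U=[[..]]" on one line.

  row1 -= -4·row0 → [0,1,1,2]
  row2 -= -1·row0 → [0,-4,-8,-6]
  row3 -= 4·row0 → [0,2,-14,11]
  row2 -= -4·row1 → [0,0,-4,2]
  row3 -= 2·row1 → [0,0,-16,7]
  row3 -= 4·row2 → [0,0,0,-1]

L=[[1,0,0,0],[-4,1,0,0],[-1,-4,1,0],[4,2,4,1]] U=[[-4,-1,4,0],[0,1,1,2],[0,0,-4,2],[0,0,0,-1]]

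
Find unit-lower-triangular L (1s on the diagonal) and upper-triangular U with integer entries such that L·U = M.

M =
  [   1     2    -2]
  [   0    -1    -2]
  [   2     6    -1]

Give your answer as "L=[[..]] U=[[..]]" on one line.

L=[[1,0,0],[0,1,0],[2,-2,1]] U=[[1,2,-2],[0,-1,-2],[0,0,-1]]

  r1 -= 0·r0 → [0,-1,-2]
  r2 -= 2·r0 → [0,2,3]
  r2 -= -2·r1 → [0,0,-1]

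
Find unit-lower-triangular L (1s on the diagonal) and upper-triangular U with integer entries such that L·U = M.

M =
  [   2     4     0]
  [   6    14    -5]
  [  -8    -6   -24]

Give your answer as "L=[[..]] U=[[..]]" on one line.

L=[[1,0,0],[3,1,0],[-4,5,1]] U=[[2,4,0],[0,2,-5],[0,0,1]]

  R1 -= 3·R0 → [0,2,-5]
  R2 -= -4·R0 → [0,10,-24]
  R2 -= 5·R1 → [0,0,1]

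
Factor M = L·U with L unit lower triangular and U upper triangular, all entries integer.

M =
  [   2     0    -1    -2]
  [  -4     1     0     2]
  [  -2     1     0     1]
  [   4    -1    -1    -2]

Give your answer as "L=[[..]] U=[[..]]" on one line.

  R1 -= -2·R0 → [0,1,-2,-2]
  R2 -= -1·R0 → [0,1,-1,-1]
  R3 -= 2·R0 → [0,-1,1,2]
  R2 -= 1·R1 → [0,0,1,1]
  R3 -= -1·R1 → [0,0,-1,0]
  R3 -= -1·R2 → [0,0,0,1]

L=[[1,0,0,0],[-2,1,0,0],[-1,1,1,0],[2,-1,-1,1]] U=[[2,0,-1,-2],[0,1,-2,-2],[0,0,1,1],[0,0,0,1]]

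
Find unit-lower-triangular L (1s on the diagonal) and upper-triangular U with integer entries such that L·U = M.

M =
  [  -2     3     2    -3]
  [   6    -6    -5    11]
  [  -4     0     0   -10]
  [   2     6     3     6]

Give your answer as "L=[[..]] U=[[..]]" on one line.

L=[[1,0,0,0],[-3,1,0,0],[2,-2,1,0],[-1,3,-1,1]] U=[[-2,3,2,-3],[0,3,1,2],[0,0,-2,0],[0,0,0,-3]]

  R1 -= -3·R0 → [0,3,1,2]
  R2 -= 2·R0 → [0,-6,-4,-4]
  R3 -= -1·R0 → [0,9,5,3]
  R2 -= -2·R1 → [0,0,-2,0]
  R3 -= 3·R1 → [0,0,2,-3]
  R3 -= -1·R2 → [0,0,0,-3]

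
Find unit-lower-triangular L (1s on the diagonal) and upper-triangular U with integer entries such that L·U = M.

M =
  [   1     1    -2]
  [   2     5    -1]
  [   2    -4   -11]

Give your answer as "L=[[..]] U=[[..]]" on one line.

L=[[1,0,0],[2,1,0],[2,-2,1]] U=[[1,1,-2],[0,3,3],[0,0,-1]]

  row1 -= 2·row0 → [0,3,3]
  row2 -= 2·row0 → [0,-6,-7]
  row2 -= -2·row1 → [0,0,-1]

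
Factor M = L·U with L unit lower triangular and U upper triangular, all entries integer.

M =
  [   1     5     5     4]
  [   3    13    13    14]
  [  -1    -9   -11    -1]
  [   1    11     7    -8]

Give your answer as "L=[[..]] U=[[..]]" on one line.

  r1 -= 3·r0 → [0,-2,-2,2]
  r2 -= -1·r0 → [0,-4,-6,3]
  r3 -= 1·r0 → [0,6,2,-12]
  r2 -= 2·r1 → [0,0,-2,-1]
  r3 -= -3·r1 → [0,0,-4,-6]
  r3 -= 2·r2 → [0,0,0,-4]

L=[[1,0,0,0],[3,1,0,0],[-1,2,1,0],[1,-3,2,1]] U=[[1,5,5,4],[0,-2,-2,2],[0,0,-2,-1],[0,0,0,-4]]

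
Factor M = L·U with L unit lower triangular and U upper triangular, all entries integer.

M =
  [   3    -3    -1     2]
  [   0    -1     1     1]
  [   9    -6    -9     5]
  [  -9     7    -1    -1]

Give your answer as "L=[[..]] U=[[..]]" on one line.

L=[[1,0,0,0],[0,1,0,0],[3,-3,1,0],[-3,2,2,1]] U=[[3,-3,-1,2],[0,-1,1,1],[0,0,-3,2],[0,0,0,-1]]

  row1 -= 0·row0 → [0,-1,1,1]
  row2 -= 3·row0 → [0,3,-6,-1]
  row3 -= -3·row0 → [0,-2,-4,5]
  row2 -= -3·row1 → [0,0,-3,2]
  row3 -= 2·row1 → [0,0,-6,3]
  row3 -= 2·row2 → [0,0,0,-1]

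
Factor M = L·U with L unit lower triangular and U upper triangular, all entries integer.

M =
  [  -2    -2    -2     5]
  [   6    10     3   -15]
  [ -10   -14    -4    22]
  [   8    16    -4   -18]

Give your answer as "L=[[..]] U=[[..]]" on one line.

  row1 -= -3·row0 → [0,4,-3,0]
  row2 -= 5·row0 → [0,-4,6,-3]
  row3 -= -4·row0 → [0,8,-12,2]
  row2 -= -1·row1 → [0,0,3,-3]
  row3 -= 2·row1 → [0,0,-6,2]
  row3 -= -2·row2 → [0,0,0,-4]

L=[[1,0,0,0],[-3,1,0,0],[5,-1,1,0],[-4,2,-2,1]] U=[[-2,-2,-2,5],[0,4,-3,0],[0,0,3,-3],[0,0,0,-4]]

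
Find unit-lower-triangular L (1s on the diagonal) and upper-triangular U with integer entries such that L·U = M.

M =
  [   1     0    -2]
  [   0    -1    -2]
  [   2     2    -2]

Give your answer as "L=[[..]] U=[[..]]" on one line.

L=[[1,0,0],[0,1,0],[2,-2,1]] U=[[1,0,-2],[0,-1,-2],[0,0,-2]]

  r1 -= 0·r0 → [0,-1,-2]
  r2 -= 2·r0 → [0,2,2]
  r2 -= -2·r1 → [0,0,-2]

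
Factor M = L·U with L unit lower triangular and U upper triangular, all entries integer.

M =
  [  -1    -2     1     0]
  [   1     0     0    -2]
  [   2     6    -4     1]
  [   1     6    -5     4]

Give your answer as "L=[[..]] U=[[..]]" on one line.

  R1 -= -1·R0 → [0,-2,1,-2]
  R2 -= -2·R0 → [0,2,-2,1]
  R3 -= -1·R0 → [0,4,-4,4]
  R2 -= -1·R1 → [0,0,-1,-1]
  R3 -= -2·R1 → [0,0,-2,0]
  R3 -= 2·R2 → [0,0,0,2]

L=[[1,0,0,0],[-1,1,0,0],[-2,-1,1,0],[-1,-2,2,1]] U=[[-1,-2,1,0],[0,-2,1,-2],[0,0,-1,-1],[0,0,0,2]]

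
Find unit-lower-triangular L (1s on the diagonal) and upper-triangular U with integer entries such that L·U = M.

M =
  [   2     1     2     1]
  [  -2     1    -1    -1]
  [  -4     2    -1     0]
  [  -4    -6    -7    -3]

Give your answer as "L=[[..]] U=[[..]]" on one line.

L=[[1,0,0,0],[-1,1,0,0],[-2,2,1,0],[-2,-2,-1,1]] U=[[2,1,2,1],[0,2,1,0],[0,0,1,2],[0,0,0,1]]

  R1 -= -1·R0 → [0,2,1,0]
  R2 -= -2·R0 → [0,4,3,2]
  R3 -= -2·R0 → [0,-4,-3,-1]
  R2 -= 2·R1 → [0,0,1,2]
  R3 -= -2·R1 → [0,0,-1,-1]
  R3 -= -1·R2 → [0,0,0,1]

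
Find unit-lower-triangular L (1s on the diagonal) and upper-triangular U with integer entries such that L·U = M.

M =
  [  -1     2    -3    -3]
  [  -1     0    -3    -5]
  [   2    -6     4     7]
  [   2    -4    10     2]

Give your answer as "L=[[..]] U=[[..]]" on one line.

  row1 -= 1·row0 → [0,-2,0,-2]
  row2 -= -2·row0 → [0,-2,-2,1]
  row3 -= -2·row0 → [0,0,4,-4]
  row2 -= 1·row1 → [0,0,-2,3]
  row3 -= 0·row1 → [0,0,4,-4]
  row3 -= -2·row2 → [0,0,0,2]

L=[[1,0,0,0],[1,1,0,0],[-2,1,1,0],[-2,0,-2,1]] U=[[-1,2,-3,-3],[0,-2,0,-2],[0,0,-2,3],[0,0,0,2]]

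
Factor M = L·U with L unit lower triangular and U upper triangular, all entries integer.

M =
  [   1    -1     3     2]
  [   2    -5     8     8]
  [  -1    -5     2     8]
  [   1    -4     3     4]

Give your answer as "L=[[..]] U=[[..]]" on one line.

  R1 -= 2·R0 → [0,-3,2,4]
  R2 -= -1·R0 → [0,-6,5,10]
  R3 -= 1·R0 → [0,-3,0,2]
  R2 -= 2·R1 → [0,0,1,2]
  R3 -= 1·R1 → [0,0,-2,-2]
  R3 -= -2·R2 → [0,0,0,2]

L=[[1,0,0,0],[2,1,0,0],[-1,2,1,0],[1,1,-2,1]] U=[[1,-1,3,2],[0,-3,2,4],[0,0,1,2],[0,0,0,2]]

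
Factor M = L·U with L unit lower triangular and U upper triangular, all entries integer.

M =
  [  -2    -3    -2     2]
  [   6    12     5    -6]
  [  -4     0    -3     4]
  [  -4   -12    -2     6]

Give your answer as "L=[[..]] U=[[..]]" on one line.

L=[[1,0,0,0],[-3,1,0,0],[2,2,1,0],[2,-2,0,1]] U=[[-2,-3,-2,2],[0,3,-1,0],[0,0,3,0],[0,0,0,2]]

  R1 -= -3·R0 → [0,3,-1,0]
  R2 -= 2·R0 → [0,6,1,0]
  R3 -= 2·R0 → [0,-6,2,2]
  R2 -= 2·R1 → [0,0,3,0]
  R3 -= -2·R1 → [0,0,0,2]
  R3 -= 0·R2 → [0,0,0,2]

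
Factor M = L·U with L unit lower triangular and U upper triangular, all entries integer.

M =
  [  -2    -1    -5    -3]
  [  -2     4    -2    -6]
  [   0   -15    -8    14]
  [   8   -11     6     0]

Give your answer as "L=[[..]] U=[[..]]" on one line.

  r1 -= 1·r0 → [0,5,3,-3]
  r2 -= 0·r0 → [0,-15,-8,14]
  r3 -= -4·r0 → [0,-15,-14,-12]
  r2 -= -3·r1 → [0,0,1,5]
  r3 -= -3·r1 → [0,0,-5,-21]
  r3 -= -5·r2 → [0,0,0,4]

L=[[1,0,0,0],[1,1,0,0],[0,-3,1,0],[-4,-3,-5,1]] U=[[-2,-1,-5,-3],[0,5,3,-3],[0,0,1,5],[0,0,0,4]]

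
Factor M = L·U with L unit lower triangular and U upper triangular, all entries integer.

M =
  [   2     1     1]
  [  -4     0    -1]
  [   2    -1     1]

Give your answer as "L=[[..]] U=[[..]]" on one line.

L=[[1,0,0],[-2,1,0],[1,-1,1]] U=[[2,1,1],[0,2,1],[0,0,1]]

  r1 -= -2·r0 → [0,2,1]
  r2 -= 1·r0 → [0,-2,0]
  r2 -= -1·r1 → [0,0,1]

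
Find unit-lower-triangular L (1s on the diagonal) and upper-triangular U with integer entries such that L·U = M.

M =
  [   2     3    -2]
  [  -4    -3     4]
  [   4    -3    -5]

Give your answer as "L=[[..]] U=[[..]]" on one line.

L=[[1,0,0],[-2,1,0],[2,-3,1]] U=[[2,3,-2],[0,3,0],[0,0,-1]]

  row1 -= -2·row0 → [0,3,0]
  row2 -= 2·row0 → [0,-9,-1]
  row2 -= -3·row1 → [0,0,-1]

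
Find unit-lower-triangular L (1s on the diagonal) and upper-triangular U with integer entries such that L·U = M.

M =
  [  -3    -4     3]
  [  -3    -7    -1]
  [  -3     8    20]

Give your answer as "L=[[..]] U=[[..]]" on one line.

L=[[1,0,0],[1,1,0],[1,-4,1]] U=[[-3,-4,3],[0,-3,-4],[0,0,1]]

  row1 -= 1·row0 → [0,-3,-4]
  row2 -= 1·row0 → [0,12,17]
  row2 -= -4·row1 → [0,0,1]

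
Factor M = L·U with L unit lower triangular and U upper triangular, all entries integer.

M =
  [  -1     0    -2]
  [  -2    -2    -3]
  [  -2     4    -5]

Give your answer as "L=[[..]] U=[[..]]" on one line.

  r1 -= 2·r0 → [0,-2,1]
  r2 -= 2·r0 → [0,4,-1]
  r2 -= -2·r1 → [0,0,1]

L=[[1,0,0],[2,1,0],[2,-2,1]] U=[[-1,0,-2],[0,-2,1],[0,0,1]]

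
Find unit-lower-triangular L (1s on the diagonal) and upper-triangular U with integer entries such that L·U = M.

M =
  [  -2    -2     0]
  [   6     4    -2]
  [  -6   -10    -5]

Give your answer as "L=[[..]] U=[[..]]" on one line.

L=[[1,0,0],[-3,1,0],[3,2,1]] U=[[-2,-2,0],[0,-2,-2],[0,0,-1]]

  R1 -= -3·R0 → [0,-2,-2]
  R2 -= 3·R0 → [0,-4,-5]
  R2 -= 2·R1 → [0,0,-1]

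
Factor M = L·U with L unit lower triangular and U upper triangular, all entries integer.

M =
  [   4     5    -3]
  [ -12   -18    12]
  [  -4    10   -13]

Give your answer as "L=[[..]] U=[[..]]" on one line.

L=[[1,0,0],[-3,1,0],[-1,-5,1]] U=[[4,5,-3],[0,-3,3],[0,0,-1]]

  r1 -= -3·r0 → [0,-3,3]
  r2 -= -1·r0 → [0,15,-16]
  r2 -= -5·r1 → [0,0,-1]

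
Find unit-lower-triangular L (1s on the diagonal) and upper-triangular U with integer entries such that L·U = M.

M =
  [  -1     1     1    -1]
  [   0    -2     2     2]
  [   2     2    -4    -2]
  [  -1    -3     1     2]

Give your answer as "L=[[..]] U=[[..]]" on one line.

L=[[1,0,0,0],[0,1,0,0],[-2,-2,1,0],[1,2,-2,1]] U=[[-1,1,1,-1],[0,-2,2,2],[0,0,2,0],[0,0,0,-1]]

  row1 -= 0·row0 → [0,-2,2,2]
  row2 -= -2·row0 → [0,4,-2,-4]
  row3 -= 1·row0 → [0,-4,0,3]
  row2 -= -2·row1 → [0,0,2,0]
  row3 -= 2·row1 → [0,0,-4,-1]
  row3 -= -2·row2 → [0,0,0,-1]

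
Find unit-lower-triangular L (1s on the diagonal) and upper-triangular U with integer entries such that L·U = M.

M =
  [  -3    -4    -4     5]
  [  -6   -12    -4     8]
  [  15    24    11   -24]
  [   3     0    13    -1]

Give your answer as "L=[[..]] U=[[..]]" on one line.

  R1 -= 2·R0 → [0,-4,4,-2]
  R2 -= -5·R0 → [0,4,-9,1]
  R3 -= -1·R0 → [0,-4,9,4]
  R2 -= -1·R1 → [0,0,-5,-1]
  R3 -= 1·R1 → [0,0,5,6]
  R3 -= -1·R2 → [0,0,0,5]

L=[[1,0,0,0],[2,1,0,0],[-5,-1,1,0],[-1,1,-1,1]] U=[[-3,-4,-4,5],[0,-4,4,-2],[0,0,-5,-1],[0,0,0,5]]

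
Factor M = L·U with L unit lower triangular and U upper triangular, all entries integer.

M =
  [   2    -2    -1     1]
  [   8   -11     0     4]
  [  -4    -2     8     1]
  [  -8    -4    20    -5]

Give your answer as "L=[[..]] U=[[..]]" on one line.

L=[[1,0,0,0],[4,1,0,0],[-2,2,1,0],[-4,4,0,1]] U=[[2,-2,-1,1],[0,-3,4,0],[0,0,-2,3],[0,0,0,-1]]

  R1 -= 4·R0 → [0,-3,4,0]
  R2 -= -2·R0 → [0,-6,6,3]
  R3 -= -4·R0 → [0,-12,16,-1]
  R2 -= 2·R1 → [0,0,-2,3]
  R3 -= 4·R1 → [0,0,0,-1]
  R3 -= 0·R2 → [0,0,0,-1]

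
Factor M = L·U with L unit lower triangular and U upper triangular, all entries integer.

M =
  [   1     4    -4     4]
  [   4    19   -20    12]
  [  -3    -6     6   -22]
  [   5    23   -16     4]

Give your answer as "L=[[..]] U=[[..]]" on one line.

L=[[1,0,0,0],[4,1,0,0],[-3,2,1,0],[5,1,4,1]] U=[[1,4,-4,4],[0,3,-4,-4],[0,0,2,-2],[0,0,0,-4]]

  row1 -= 4·row0 → [0,3,-4,-4]
  row2 -= -3·row0 → [0,6,-6,-10]
  row3 -= 5·row0 → [0,3,4,-16]
  row2 -= 2·row1 → [0,0,2,-2]
  row3 -= 1·row1 → [0,0,8,-12]
  row3 -= 4·row2 → [0,0,0,-4]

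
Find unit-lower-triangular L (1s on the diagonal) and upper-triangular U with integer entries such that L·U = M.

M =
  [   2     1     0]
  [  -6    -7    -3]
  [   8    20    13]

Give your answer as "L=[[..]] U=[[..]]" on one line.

L=[[1,0,0],[-3,1,0],[4,-4,1]] U=[[2,1,0],[0,-4,-3],[0,0,1]]

  row1 -= -3·row0 → [0,-4,-3]
  row2 -= 4·row0 → [0,16,13]
  row2 -= -4·row1 → [0,0,1]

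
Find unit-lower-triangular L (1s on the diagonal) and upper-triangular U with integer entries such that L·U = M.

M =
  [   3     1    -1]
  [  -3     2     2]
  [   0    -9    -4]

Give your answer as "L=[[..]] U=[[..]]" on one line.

  row1 -= -1·row0 → [0,3,1]
  row2 -= 0·row0 → [0,-9,-4]
  row2 -= -3·row1 → [0,0,-1]

L=[[1,0,0],[-1,1,0],[0,-3,1]] U=[[3,1,-1],[0,3,1],[0,0,-1]]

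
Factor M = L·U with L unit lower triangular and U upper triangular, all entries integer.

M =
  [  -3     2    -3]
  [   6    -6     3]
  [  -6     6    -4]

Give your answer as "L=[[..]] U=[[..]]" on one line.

  row1 -= -2·row0 → [0,-2,-3]
  row2 -= 2·row0 → [0,2,2]
  row2 -= -1·row1 → [0,0,-1]

L=[[1,0,0],[-2,1,0],[2,-1,1]] U=[[-3,2,-3],[0,-2,-3],[0,0,-1]]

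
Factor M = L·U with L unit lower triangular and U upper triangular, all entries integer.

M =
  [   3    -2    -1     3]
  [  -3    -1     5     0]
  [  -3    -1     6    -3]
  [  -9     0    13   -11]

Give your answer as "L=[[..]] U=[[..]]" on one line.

L=[[1,0,0,0],[-1,1,0,0],[-1,1,1,0],[-3,2,2,1]] U=[[3,-2,-1,3],[0,-3,4,3],[0,0,1,-3],[0,0,0,-2]]

  r1 -= -1·r0 → [0,-3,4,3]
  r2 -= -1·r0 → [0,-3,5,0]
  r3 -= -3·r0 → [0,-6,10,-2]
  r2 -= 1·r1 → [0,0,1,-3]
  r3 -= 2·r1 → [0,0,2,-8]
  r3 -= 2·r2 → [0,0,0,-2]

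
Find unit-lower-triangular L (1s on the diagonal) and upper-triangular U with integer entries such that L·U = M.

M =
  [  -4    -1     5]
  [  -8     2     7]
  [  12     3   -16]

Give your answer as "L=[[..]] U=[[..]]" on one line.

L=[[1,0,0],[2,1,0],[-3,0,1]] U=[[-4,-1,5],[0,4,-3],[0,0,-1]]

  row1 -= 2·row0 → [0,4,-3]
  row2 -= -3·row0 → [0,0,-1]
  row2 -= 0·row1 → [0,0,-1]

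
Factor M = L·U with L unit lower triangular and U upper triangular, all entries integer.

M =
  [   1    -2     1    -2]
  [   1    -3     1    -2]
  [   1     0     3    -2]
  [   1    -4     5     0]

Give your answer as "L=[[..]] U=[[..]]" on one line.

  row1 -= 1·row0 → [0,-1,0,0]
  row2 -= 1·row0 → [0,2,2,0]
  row3 -= 1·row0 → [0,-2,4,2]
  row2 -= -2·row1 → [0,0,2,0]
  row3 -= 2·row1 → [0,0,4,2]
  row3 -= 2·row2 → [0,0,0,2]

L=[[1,0,0,0],[1,1,0,0],[1,-2,1,0],[1,2,2,1]] U=[[1,-2,1,-2],[0,-1,0,0],[0,0,2,0],[0,0,0,2]]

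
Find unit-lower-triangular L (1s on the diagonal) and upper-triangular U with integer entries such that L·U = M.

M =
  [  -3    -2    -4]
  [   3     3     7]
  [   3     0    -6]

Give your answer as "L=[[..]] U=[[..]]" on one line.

L=[[1,0,0],[-1,1,0],[-1,-2,1]] U=[[-3,-2,-4],[0,1,3],[0,0,-4]]

  row1 -= -1·row0 → [0,1,3]
  row2 -= -1·row0 → [0,-2,-10]
  row2 -= -2·row1 → [0,0,-4]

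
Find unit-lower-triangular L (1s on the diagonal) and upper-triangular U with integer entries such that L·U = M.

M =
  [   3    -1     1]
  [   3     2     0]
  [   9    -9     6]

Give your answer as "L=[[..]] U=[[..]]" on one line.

L=[[1,0,0],[1,1,0],[3,-2,1]] U=[[3,-1,1],[0,3,-1],[0,0,1]]

  r1 -= 1·r0 → [0,3,-1]
  r2 -= 3·r0 → [0,-6,3]
  r2 -= -2·r1 → [0,0,1]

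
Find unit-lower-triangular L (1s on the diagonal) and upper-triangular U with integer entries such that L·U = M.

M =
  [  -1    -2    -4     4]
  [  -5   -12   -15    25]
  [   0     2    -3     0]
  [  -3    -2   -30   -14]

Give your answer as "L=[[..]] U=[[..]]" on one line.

  r1 -= 5·r0 → [0,-2,5,5]
  r2 -= 0·r0 → [0,2,-3,0]
  r3 -= 3·r0 → [0,4,-18,-26]
  r2 -= -1·r1 → [0,0,2,5]
  r3 -= -2·r1 → [0,0,-8,-16]
  r3 -= -4·r2 → [0,0,0,4]

L=[[1,0,0,0],[5,1,0,0],[0,-1,1,0],[3,-2,-4,1]] U=[[-1,-2,-4,4],[0,-2,5,5],[0,0,2,5],[0,0,0,4]]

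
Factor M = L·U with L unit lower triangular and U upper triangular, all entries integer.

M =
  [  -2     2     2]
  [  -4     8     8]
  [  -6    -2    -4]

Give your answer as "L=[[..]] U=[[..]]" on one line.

  row1 -= 2·row0 → [0,4,4]
  row2 -= 3·row0 → [0,-8,-10]
  row2 -= -2·row1 → [0,0,-2]

L=[[1,0,0],[2,1,0],[3,-2,1]] U=[[-2,2,2],[0,4,4],[0,0,-2]]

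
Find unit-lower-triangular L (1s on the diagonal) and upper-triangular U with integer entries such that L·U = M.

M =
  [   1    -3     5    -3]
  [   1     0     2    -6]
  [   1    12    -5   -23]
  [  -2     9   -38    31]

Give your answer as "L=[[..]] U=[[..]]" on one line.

L=[[1,0,0,0],[1,1,0,0],[1,5,1,0],[-2,1,-5,1]] U=[[1,-3,5,-3],[0,3,-3,-3],[0,0,5,-5],[0,0,0,3]]

  r1 -= 1·r0 → [0,3,-3,-3]
  r2 -= 1·r0 → [0,15,-10,-20]
  r3 -= -2·r0 → [0,3,-28,25]
  r2 -= 5·r1 → [0,0,5,-5]
  r3 -= 1·r1 → [0,0,-25,28]
  r3 -= -5·r2 → [0,0,0,3]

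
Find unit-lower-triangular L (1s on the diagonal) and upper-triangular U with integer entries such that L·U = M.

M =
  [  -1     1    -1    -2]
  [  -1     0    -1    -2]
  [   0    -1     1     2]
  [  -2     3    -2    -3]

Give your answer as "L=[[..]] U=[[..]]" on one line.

  R1 -= 1·R0 → [0,-1,0,0]
  R2 -= 0·R0 → [0,-1,1,2]
  R3 -= 2·R0 → [0,1,0,1]
  R2 -= 1·R1 → [0,0,1,2]
  R3 -= -1·R1 → [0,0,0,1]
  R3 -= 0·R2 → [0,0,0,1]

L=[[1,0,0,0],[1,1,0,0],[0,1,1,0],[2,-1,0,1]] U=[[-1,1,-1,-2],[0,-1,0,0],[0,0,1,2],[0,0,0,1]]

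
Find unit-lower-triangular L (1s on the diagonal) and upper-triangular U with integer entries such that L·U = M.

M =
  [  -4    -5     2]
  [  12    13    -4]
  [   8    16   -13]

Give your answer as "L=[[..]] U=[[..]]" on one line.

  r1 -= -3·r0 → [0,-2,2]
  r2 -= -2·r0 → [0,6,-9]
  r2 -= -3·r1 → [0,0,-3]

L=[[1,0,0],[-3,1,0],[-2,-3,1]] U=[[-4,-5,2],[0,-2,2],[0,0,-3]]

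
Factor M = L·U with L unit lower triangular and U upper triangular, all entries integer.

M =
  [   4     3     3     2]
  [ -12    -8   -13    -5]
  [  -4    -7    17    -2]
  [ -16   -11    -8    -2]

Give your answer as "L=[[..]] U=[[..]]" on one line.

L=[[1,0,0,0],[-3,1,0,0],[-1,-4,1,0],[-4,1,2,1]] U=[[4,3,3,2],[0,1,-4,1],[0,0,4,4],[0,0,0,-3]]

  r1 -= -3·r0 → [0,1,-4,1]
  r2 -= -1·r0 → [0,-4,20,0]
  r3 -= -4·r0 → [0,1,4,6]
  r2 -= -4·r1 → [0,0,4,4]
  r3 -= 1·r1 → [0,0,8,5]
  r3 -= 2·r2 → [0,0,0,-3]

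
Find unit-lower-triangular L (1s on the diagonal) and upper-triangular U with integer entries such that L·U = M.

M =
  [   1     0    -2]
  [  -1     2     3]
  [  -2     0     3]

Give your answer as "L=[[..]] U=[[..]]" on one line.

  r1 -= -1·r0 → [0,2,1]
  r2 -= -2·r0 → [0,0,-1]
  r2 -= 0·r1 → [0,0,-1]

L=[[1,0,0],[-1,1,0],[-2,0,1]] U=[[1,0,-2],[0,2,1],[0,0,-1]]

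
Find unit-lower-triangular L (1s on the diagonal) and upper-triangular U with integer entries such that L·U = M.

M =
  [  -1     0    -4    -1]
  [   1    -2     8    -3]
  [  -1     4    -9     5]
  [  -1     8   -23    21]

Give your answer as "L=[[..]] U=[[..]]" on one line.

  r1 -= -1·r0 → [0,-2,4,-4]
  r2 -= 1·r0 → [0,4,-5,6]
  r3 -= 1·r0 → [0,8,-19,22]
  r2 -= -2·r1 → [0,0,3,-2]
  r3 -= -4·r1 → [0,0,-3,6]
  r3 -= -1·r2 → [0,0,0,4]

L=[[1,0,0,0],[-1,1,0,0],[1,-2,1,0],[1,-4,-1,1]] U=[[-1,0,-4,-1],[0,-2,4,-4],[0,0,3,-2],[0,0,0,4]]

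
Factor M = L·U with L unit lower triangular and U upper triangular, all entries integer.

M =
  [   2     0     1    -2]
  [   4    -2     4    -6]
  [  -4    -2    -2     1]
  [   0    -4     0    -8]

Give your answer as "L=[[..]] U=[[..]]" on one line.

  R1 -= 2·R0 → [0,-2,2,-2]
  R2 -= -2·R0 → [0,-2,0,-3]
  R3 -= 0·R0 → [0,-4,0,-8]
  R2 -= 1·R1 → [0,0,-2,-1]
  R3 -= 2·R1 → [0,0,-4,-4]
  R3 -= 2·R2 → [0,0,0,-2]

L=[[1,0,0,0],[2,1,0,0],[-2,1,1,0],[0,2,2,1]] U=[[2,0,1,-2],[0,-2,2,-2],[0,0,-2,-1],[0,0,0,-2]]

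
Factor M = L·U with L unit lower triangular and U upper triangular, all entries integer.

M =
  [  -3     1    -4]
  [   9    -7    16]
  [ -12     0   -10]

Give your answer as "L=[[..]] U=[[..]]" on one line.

  r1 -= -3·r0 → [0,-4,4]
  r2 -= 4·r0 → [0,-4,6]
  r2 -= 1·r1 → [0,0,2]

L=[[1,0,0],[-3,1,0],[4,1,1]] U=[[-3,1,-4],[0,-4,4],[0,0,2]]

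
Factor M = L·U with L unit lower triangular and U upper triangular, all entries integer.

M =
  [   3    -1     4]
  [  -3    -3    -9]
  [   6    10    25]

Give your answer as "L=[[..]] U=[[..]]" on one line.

  row1 -= -1·row0 → [0,-4,-5]
  row2 -= 2·row0 → [0,12,17]
  row2 -= -3·row1 → [0,0,2]

L=[[1,0,0],[-1,1,0],[2,-3,1]] U=[[3,-1,4],[0,-4,-5],[0,0,2]]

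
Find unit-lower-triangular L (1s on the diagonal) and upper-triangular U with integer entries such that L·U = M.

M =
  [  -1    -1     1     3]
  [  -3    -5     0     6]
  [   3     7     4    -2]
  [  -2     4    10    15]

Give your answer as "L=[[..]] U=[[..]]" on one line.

L=[[1,0,0,0],[3,1,0,0],[-3,-2,1,0],[2,-3,-1,1]] U=[[-1,-1,1,3],[0,-2,-3,-3],[0,0,1,1],[0,0,0,1]]

  r1 -= 3·r0 → [0,-2,-3,-3]
  r2 -= -3·r0 → [0,4,7,7]
  r3 -= 2·r0 → [0,6,8,9]
  r2 -= -2·r1 → [0,0,1,1]
  r3 -= -3·r1 → [0,0,-1,0]
  r3 -= -1·r2 → [0,0,0,1]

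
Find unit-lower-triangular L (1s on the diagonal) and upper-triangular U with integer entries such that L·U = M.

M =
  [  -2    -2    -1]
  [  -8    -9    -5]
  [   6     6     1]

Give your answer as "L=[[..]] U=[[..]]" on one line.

L=[[1,0,0],[4,1,0],[-3,0,1]] U=[[-2,-2,-1],[0,-1,-1],[0,0,-2]]

  r1 -= 4·r0 → [0,-1,-1]
  r2 -= -3·r0 → [0,0,-2]
  r2 -= 0·r1 → [0,0,-2]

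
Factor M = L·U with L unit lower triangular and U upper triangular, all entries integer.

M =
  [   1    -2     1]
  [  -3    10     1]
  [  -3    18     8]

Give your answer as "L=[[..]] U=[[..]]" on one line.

L=[[1,0,0],[-3,1,0],[-3,3,1]] U=[[1,-2,1],[0,4,4],[0,0,-1]]

  r1 -= -3·r0 → [0,4,4]
  r2 -= -3·r0 → [0,12,11]
  r2 -= 3·r1 → [0,0,-1]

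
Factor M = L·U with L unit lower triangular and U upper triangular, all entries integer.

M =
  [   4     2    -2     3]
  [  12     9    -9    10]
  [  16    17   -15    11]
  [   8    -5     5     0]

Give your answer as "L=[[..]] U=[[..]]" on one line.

L=[[1,0,0,0],[3,1,0,0],[4,3,1,0],[2,-3,0,1]] U=[[4,2,-2,3],[0,3,-3,1],[0,0,2,-4],[0,0,0,-3]]

  r1 -= 3·r0 → [0,3,-3,1]
  r2 -= 4·r0 → [0,9,-7,-1]
  r3 -= 2·r0 → [0,-9,9,-6]
  r2 -= 3·r1 → [0,0,2,-4]
  r3 -= -3·r1 → [0,0,0,-3]
  r3 -= 0·r2 → [0,0,0,-3]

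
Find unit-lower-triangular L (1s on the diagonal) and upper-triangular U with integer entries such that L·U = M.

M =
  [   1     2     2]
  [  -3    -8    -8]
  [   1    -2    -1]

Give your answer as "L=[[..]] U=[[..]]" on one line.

L=[[1,0,0],[-3,1,0],[1,2,1]] U=[[1,2,2],[0,-2,-2],[0,0,1]]

  R1 -= -3·R0 → [0,-2,-2]
  R2 -= 1·R0 → [0,-4,-3]
  R2 -= 2·R1 → [0,0,1]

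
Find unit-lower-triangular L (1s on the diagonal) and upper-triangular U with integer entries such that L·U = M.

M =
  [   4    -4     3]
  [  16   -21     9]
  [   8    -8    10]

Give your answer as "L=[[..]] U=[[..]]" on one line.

L=[[1,0,0],[4,1,0],[2,0,1]] U=[[4,-4,3],[0,-5,-3],[0,0,4]]

  R1 -= 4·R0 → [0,-5,-3]
  R2 -= 2·R0 → [0,0,4]
  R2 -= 0·R1 → [0,0,4]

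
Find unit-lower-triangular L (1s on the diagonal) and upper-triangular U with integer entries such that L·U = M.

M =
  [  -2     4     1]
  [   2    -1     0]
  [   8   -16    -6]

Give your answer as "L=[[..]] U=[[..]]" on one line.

L=[[1,0,0],[-1,1,0],[-4,0,1]] U=[[-2,4,1],[0,3,1],[0,0,-2]]

  r1 -= -1·r0 → [0,3,1]
  r2 -= -4·r0 → [0,0,-2]
  r2 -= 0·r1 → [0,0,-2]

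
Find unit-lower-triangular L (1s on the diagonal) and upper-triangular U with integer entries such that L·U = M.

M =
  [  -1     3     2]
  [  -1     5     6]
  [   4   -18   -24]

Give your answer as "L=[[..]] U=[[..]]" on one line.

L=[[1,0,0],[1,1,0],[-4,-3,1]] U=[[-1,3,2],[0,2,4],[0,0,-4]]

  r1 -= 1·r0 → [0,2,4]
  r2 -= -4·r0 → [0,-6,-16]
  r2 -= -3·r1 → [0,0,-4]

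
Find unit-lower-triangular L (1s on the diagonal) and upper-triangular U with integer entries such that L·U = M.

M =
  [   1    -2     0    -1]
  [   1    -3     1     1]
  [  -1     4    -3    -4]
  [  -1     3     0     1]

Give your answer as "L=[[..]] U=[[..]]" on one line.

  R1 -= 1·R0 → [0,-1,1,2]
  R2 -= -1·R0 → [0,2,-3,-5]
  R3 -= -1·R0 → [0,1,0,0]
  R2 -= -2·R1 → [0,0,-1,-1]
  R3 -= -1·R1 → [0,0,1,2]
  R3 -= -1·R2 → [0,0,0,1]

L=[[1,0,0,0],[1,1,0,0],[-1,-2,1,0],[-1,-1,-1,1]] U=[[1,-2,0,-1],[0,-1,1,2],[0,0,-1,-1],[0,0,0,1]]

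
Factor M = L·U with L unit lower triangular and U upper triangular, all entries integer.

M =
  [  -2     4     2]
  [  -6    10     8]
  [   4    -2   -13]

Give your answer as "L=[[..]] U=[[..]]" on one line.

L=[[1,0,0],[3,1,0],[-2,-3,1]] U=[[-2,4,2],[0,-2,2],[0,0,-3]]

  R1 -= 3·R0 → [0,-2,2]
  R2 -= -2·R0 → [0,6,-9]
  R2 -= -3·R1 → [0,0,-3]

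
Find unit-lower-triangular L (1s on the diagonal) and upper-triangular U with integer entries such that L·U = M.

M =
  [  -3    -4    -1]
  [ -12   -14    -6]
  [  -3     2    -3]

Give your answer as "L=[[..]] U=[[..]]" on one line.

  row1 -= 4·row0 → [0,2,-2]
  row2 -= 1·row0 → [0,6,-2]
  row2 -= 3·row1 → [0,0,4]

L=[[1,0,0],[4,1,0],[1,3,1]] U=[[-3,-4,-1],[0,2,-2],[0,0,4]]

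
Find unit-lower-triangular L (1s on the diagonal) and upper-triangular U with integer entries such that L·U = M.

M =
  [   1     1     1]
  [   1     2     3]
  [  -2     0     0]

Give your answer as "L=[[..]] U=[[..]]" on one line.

  R1 -= 1·R0 → [0,1,2]
  R2 -= -2·R0 → [0,2,2]
  R2 -= 2·R1 → [0,0,-2]

L=[[1,0,0],[1,1,0],[-2,2,1]] U=[[1,1,1],[0,1,2],[0,0,-2]]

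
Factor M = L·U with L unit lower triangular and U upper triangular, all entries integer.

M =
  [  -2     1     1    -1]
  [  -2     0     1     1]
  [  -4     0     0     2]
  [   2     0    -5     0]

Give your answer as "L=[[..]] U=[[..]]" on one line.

L=[[1,0,0,0],[1,1,0,0],[2,2,1,0],[-1,-1,2,1]] U=[[-2,1,1,-1],[0,-1,0,2],[0,0,-2,0],[0,0,0,1]]

  row1 -= 1·row0 → [0,-1,0,2]
  row2 -= 2·row0 → [0,-2,-2,4]
  row3 -= -1·row0 → [0,1,-4,-1]
  row2 -= 2·row1 → [0,0,-2,0]
  row3 -= -1·row1 → [0,0,-4,1]
  row3 -= 2·row2 → [0,0,0,1]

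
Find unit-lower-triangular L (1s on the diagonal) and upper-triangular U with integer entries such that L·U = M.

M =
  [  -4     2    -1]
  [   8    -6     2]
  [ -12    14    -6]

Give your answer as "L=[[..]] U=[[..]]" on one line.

  r1 -= -2·r0 → [0,-2,0]
  r2 -= 3·r0 → [0,8,-3]
  r2 -= -4·r1 → [0,0,-3]

L=[[1,0,0],[-2,1,0],[3,-4,1]] U=[[-4,2,-1],[0,-2,0],[0,0,-3]]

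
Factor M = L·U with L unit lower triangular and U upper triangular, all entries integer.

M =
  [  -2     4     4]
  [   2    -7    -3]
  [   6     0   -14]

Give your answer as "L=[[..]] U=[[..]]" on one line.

L=[[1,0,0],[-1,1,0],[-3,-4,1]] U=[[-2,4,4],[0,-3,1],[0,0,2]]

  R1 -= -1·R0 → [0,-3,1]
  R2 -= -3·R0 → [0,12,-2]
  R2 -= -4·R1 → [0,0,2]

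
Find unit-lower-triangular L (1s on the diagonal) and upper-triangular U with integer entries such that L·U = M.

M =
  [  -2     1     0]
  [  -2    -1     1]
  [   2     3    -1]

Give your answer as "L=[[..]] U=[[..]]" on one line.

  r1 -= 1·r0 → [0,-2,1]
  r2 -= -1·r0 → [0,4,-1]
  r2 -= -2·r1 → [0,0,1]

L=[[1,0,0],[1,1,0],[-1,-2,1]] U=[[-2,1,0],[0,-2,1],[0,0,1]]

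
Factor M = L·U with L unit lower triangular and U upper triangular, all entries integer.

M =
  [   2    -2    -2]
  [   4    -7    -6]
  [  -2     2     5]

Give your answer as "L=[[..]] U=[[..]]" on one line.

  R1 -= 2·R0 → [0,-3,-2]
  R2 -= -1·R0 → [0,0,3]
  R2 -= 0·R1 → [0,0,3]

L=[[1,0,0],[2,1,0],[-1,0,1]] U=[[2,-2,-2],[0,-3,-2],[0,0,3]]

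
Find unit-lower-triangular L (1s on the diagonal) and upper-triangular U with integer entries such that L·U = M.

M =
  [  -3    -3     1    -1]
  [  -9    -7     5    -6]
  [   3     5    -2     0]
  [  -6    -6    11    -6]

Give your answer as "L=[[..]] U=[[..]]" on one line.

  R1 -= 3·R0 → [0,2,2,-3]
  R2 -= -1·R0 → [0,2,-1,-1]
  R3 -= 2·R0 → [0,0,9,-4]
  R2 -= 1·R1 → [0,0,-3,2]
  R3 -= 0·R1 → [0,0,9,-4]
  R3 -= -3·R2 → [0,0,0,2]

L=[[1,0,0,0],[3,1,0,0],[-1,1,1,0],[2,0,-3,1]] U=[[-3,-3,1,-1],[0,2,2,-3],[0,0,-3,2],[0,0,0,2]]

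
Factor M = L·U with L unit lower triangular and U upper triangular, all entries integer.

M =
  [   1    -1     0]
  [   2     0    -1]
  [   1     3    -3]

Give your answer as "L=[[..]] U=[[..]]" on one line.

  R1 -= 2·R0 → [0,2,-1]
  R2 -= 1·R0 → [0,4,-3]
  R2 -= 2·R1 → [0,0,-1]

L=[[1,0,0],[2,1,0],[1,2,1]] U=[[1,-1,0],[0,2,-1],[0,0,-1]]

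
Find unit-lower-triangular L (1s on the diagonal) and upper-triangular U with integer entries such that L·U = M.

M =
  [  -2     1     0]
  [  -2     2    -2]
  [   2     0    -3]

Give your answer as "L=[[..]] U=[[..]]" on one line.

L=[[1,0,0],[1,1,0],[-1,1,1]] U=[[-2,1,0],[0,1,-2],[0,0,-1]]

  row1 -= 1·row0 → [0,1,-2]
  row2 -= -1·row0 → [0,1,-3]
  row2 -= 1·row1 → [0,0,-1]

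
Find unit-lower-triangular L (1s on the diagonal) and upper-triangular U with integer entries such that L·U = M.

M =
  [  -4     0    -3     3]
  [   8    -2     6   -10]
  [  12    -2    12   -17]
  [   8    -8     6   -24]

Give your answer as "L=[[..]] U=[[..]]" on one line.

L=[[1,0,0,0],[-2,1,0,0],[-3,1,1,0],[-2,4,0,1]] U=[[-4,0,-3,3],[0,-2,0,-4],[0,0,3,-4],[0,0,0,-2]]

  R1 -= -2·R0 → [0,-2,0,-4]
  R2 -= -3·R0 → [0,-2,3,-8]
  R3 -= -2·R0 → [0,-8,0,-18]
  R2 -= 1·R1 → [0,0,3,-4]
  R3 -= 4·R1 → [0,0,0,-2]
  R3 -= 0·R2 → [0,0,0,-2]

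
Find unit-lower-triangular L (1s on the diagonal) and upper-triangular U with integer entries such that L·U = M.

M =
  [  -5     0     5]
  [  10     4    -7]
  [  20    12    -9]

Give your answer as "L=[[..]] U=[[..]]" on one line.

L=[[1,0,0],[-2,1,0],[-4,3,1]] U=[[-5,0,5],[0,4,3],[0,0,2]]

  row1 -= -2·row0 → [0,4,3]
  row2 -= -4·row0 → [0,12,11]
  row2 -= 3·row1 → [0,0,2]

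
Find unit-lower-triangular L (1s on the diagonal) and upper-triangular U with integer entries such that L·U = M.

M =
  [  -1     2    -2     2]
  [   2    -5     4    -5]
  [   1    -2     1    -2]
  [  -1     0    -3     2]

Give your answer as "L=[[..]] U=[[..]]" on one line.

L=[[1,0,0,0],[-2,1,0,0],[-1,0,1,0],[1,2,1,1]] U=[[-1,2,-2,2],[0,-1,0,-1],[0,0,-1,0],[0,0,0,2]]

  R1 -= -2·R0 → [0,-1,0,-1]
  R2 -= -1·R0 → [0,0,-1,0]
  R3 -= 1·R0 → [0,-2,-1,0]
  R2 -= 0·R1 → [0,0,-1,0]
  R3 -= 2·R1 → [0,0,-1,2]
  R3 -= 1·R2 → [0,0,0,2]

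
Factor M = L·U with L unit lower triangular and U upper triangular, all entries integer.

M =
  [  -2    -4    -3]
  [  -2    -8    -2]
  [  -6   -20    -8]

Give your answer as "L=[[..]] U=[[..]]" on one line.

  R1 -= 1·R0 → [0,-4,1]
  R2 -= 3·R0 → [0,-8,1]
  R2 -= 2·R1 → [0,0,-1]

L=[[1,0,0],[1,1,0],[3,2,1]] U=[[-2,-4,-3],[0,-4,1],[0,0,-1]]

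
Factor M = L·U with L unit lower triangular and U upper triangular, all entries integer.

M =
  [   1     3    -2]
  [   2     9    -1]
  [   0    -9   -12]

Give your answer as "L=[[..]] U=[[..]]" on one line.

L=[[1,0,0],[2,1,0],[0,-3,1]] U=[[1,3,-2],[0,3,3],[0,0,-3]]

  r1 -= 2·r0 → [0,3,3]
  r2 -= 0·r0 → [0,-9,-12]
  r2 -= -3·r1 → [0,0,-3]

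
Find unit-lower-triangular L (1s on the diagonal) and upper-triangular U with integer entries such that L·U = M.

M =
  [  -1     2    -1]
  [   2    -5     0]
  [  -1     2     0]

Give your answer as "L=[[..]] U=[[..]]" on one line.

L=[[1,0,0],[-2,1,0],[1,0,1]] U=[[-1,2,-1],[0,-1,-2],[0,0,1]]

  R1 -= -2·R0 → [0,-1,-2]
  R2 -= 1·R0 → [0,0,1]
  R2 -= 0·R1 → [0,0,1]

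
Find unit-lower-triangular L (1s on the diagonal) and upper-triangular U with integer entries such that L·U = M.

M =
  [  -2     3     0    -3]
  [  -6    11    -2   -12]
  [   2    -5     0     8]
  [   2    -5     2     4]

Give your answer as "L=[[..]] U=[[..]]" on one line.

  row1 -= 3·row0 → [0,2,-2,-3]
  row2 -= -1·row0 → [0,-2,0,5]
  row3 -= -1·row0 → [0,-2,2,1]
  row2 -= -1·row1 → [0,0,-2,2]
  row3 -= -1·row1 → [0,0,0,-2]
  row3 -= 0·row2 → [0,0,0,-2]

L=[[1,0,0,0],[3,1,0,0],[-1,-1,1,0],[-1,-1,0,1]] U=[[-2,3,0,-3],[0,2,-2,-3],[0,0,-2,2],[0,0,0,-2]]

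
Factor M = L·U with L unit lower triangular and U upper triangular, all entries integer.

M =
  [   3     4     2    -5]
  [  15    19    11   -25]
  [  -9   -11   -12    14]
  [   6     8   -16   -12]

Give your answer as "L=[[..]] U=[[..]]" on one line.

L=[[1,0,0,0],[5,1,0,0],[-3,-1,1,0],[2,0,4,1]] U=[[3,4,2,-5],[0,-1,1,0],[0,0,-5,-1],[0,0,0,2]]

  r1 -= 5·r0 → [0,-1,1,0]
  r2 -= -3·r0 → [0,1,-6,-1]
  r3 -= 2·r0 → [0,0,-20,-2]
  r2 -= -1·r1 → [0,0,-5,-1]
  r3 -= 0·r1 → [0,0,-20,-2]
  r3 -= 4·r2 → [0,0,0,2]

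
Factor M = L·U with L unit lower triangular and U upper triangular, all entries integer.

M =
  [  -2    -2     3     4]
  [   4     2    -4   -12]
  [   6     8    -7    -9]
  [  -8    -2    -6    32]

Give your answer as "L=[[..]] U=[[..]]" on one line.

  row1 -= -2·row0 → [0,-2,2,-4]
  row2 -= -3·row0 → [0,2,2,3]
  row3 -= 4·row0 → [0,6,-18,16]
  row2 -= -1·row1 → [0,0,4,-1]
  row3 -= -3·row1 → [0,0,-12,4]
  row3 -= -3·row2 → [0,0,0,1]

L=[[1,0,0,0],[-2,1,0,0],[-3,-1,1,0],[4,-3,-3,1]] U=[[-2,-2,3,4],[0,-2,2,-4],[0,0,4,-1],[0,0,0,1]]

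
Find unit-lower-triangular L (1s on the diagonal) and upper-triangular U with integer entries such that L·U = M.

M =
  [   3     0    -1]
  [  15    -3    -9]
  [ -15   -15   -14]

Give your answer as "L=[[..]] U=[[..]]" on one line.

  r1 -= 5·r0 → [0,-3,-4]
  r2 -= -5·r0 → [0,-15,-19]
  r2 -= 5·r1 → [0,0,1]

L=[[1,0,0],[5,1,0],[-5,5,1]] U=[[3,0,-1],[0,-3,-4],[0,0,1]]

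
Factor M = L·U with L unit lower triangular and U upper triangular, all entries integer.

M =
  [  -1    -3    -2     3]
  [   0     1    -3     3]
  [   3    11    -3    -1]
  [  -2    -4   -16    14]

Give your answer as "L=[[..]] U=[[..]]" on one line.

  r1 -= 0·r0 → [0,1,-3,3]
  r2 -= -3·r0 → [0,2,-9,8]
  r3 -= 2·r0 → [0,2,-12,8]
  r2 -= 2·r1 → [0,0,-3,2]
  r3 -= 2·r1 → [0,0,-6,2]
  r3 -= 2·r2 → [0,0,0,-2]

L=[[1,0,0,0],[0,1,0,0],[-3,2,1,0],[2,2,2,1]] U=[[-1,-3,-2,3],[0,1,-3,3],[0,0,-3,2],[0,0,0,-2]]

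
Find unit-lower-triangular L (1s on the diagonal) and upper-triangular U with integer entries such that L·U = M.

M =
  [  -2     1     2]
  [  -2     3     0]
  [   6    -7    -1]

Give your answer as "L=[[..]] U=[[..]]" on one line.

  R1 -= 1·R0 → [0,2,-2]
  R2 -= -3·R0 → [0,-4,5]
  R2 -= -2·R1 → [0,0,1]

L=[[1,0,0],[1,1,0],[-3,-2,1]] U=[[-2,1,2],[0,2,-2],[0,0,1]]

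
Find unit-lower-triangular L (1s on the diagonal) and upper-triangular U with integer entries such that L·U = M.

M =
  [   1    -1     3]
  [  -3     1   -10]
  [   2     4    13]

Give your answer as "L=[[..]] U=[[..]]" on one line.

  r1 -= -3·r0 → [0,-2,-1]
  r2 -= 2·r0 → [0,6,7]
  r2 -= -3·r1 → [0,0,4]

L=[[1,0,0],[-3,1,0],[2,-3,1]] U=[[1,-1,3],[0,-2,-1],[0,0,4]]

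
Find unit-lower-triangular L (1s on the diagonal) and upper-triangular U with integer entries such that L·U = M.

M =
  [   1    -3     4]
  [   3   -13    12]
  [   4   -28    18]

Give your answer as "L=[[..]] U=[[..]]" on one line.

L=[[1,0,0],[3,1,0],[4,4,1]] U=[[1,-3,4],[0,-4,0],[0,0,2]]

  row1 -= 3·row0 → [0,-4,0]
  row2 -= 4·row0 → [0,-16,2]
  row2 -= 4·row1 → [0,0,2]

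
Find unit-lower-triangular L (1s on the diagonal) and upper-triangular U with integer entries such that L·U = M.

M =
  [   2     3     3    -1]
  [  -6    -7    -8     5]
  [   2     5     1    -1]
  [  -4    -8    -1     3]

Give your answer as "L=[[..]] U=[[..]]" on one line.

  R1 -= -3·R0 → [0,2,1,2]
  R2 -= 1·R0 → [0,2,-2,0]
  R3 -= -2·R0 → [0,-2,5,1]
  R2 -= 1·R1 → [0,0,-3,-2]
  R3 -= -1·R1 → [0,0,6,3]
  R3 -= -2·R2 → [0,0,0,-1]

L=[[1,0,0,0],[-3,1,0,0],[1,1,1,0],[-2,-1,-2,1]] U=[[2,3,3,-1],[0,2,1,2],[0,0,-3,-2],[0,0,0,-1]]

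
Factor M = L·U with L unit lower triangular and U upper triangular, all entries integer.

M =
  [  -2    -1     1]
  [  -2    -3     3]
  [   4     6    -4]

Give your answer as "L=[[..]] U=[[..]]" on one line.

  R1 -= 1·R0 → [0,-2,2]
  R2 -= -2·R0 → [0,4,-2]
  R2 -= -2·R1 → [0,0,2]

L=[[1,0,0],[1,1,0],[-2,-2,1]] U=[[-2,-1,1],[0,-2,2],[0,0,2]]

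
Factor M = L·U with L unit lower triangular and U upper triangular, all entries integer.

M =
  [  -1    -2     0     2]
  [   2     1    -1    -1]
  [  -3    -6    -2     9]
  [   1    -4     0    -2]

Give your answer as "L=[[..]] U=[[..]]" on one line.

  R1 -= -2·R0 → [0,-3,-1,3]
  R2 -= 3·R0 → [0,0,-2,3]
  R3 -= -1·R0 → [0,-6,0,0]
  R2 -= 0·R1 → [0,0,-2,3]
  R3 -= 2·R1 → [0,0,2,-6]
  R3 -= -1·R2 → [0,0,0,-3]

L=[[1,0,0,0],[-2,1,0,0],[3,0,1,0],[-1,2,-1,1]] U=[[-1,-2,0,2],[0,-3,-1,3],[0,0,-2,3],[0,0,0,-3]]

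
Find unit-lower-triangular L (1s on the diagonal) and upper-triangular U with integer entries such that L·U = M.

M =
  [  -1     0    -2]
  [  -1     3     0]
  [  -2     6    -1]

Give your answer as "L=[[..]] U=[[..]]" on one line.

L=[[1,0,0],[1,1,0],[2,2,1]] U=[[-1,0,-2],[0,3,2],[0,0,-1]]

  R1 -= 1·R0 → [0,3,2]
  R2 -= 2·R0 → [0,6,3]
  R2 -= 2·R1 → [0,0,-1]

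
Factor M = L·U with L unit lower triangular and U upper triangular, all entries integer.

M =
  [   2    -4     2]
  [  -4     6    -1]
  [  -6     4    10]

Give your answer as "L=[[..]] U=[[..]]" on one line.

L=[[1,0,0],[-2,1,0],[-3,4,1]] U=[[2,-4,2],[0,-2,3],[0,0,4]]

  R1 -= -2·R0 → [0,-2,3]
  R2 -= -3·R0 → [0,-8,16]
  R2 -= 4·R1 → [0,0,4]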